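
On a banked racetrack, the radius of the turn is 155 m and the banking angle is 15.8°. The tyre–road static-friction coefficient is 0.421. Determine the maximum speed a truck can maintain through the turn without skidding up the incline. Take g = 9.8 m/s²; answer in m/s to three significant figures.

At the maximum speed, friction acts down the slope at its limiting value f = μN. Radially (horizontal, toward centre): N sinθ + μN cosθ = mv²/r. Vertically: N cosθ − μN sinθ = mg.
Dividing: v² = r g (sinθ + μcosθ)/(cosθ − μsinθ).
sinθ + μcosθ = 0.2723 + 0.421×0.9622 = 0.6774; cosθ − μsinθ = 0.9622 − 0.421×0.2723 = 0.8476.
v² = 155 × 9.8 × 0.6774/0.8476 = 1214 m²/s², so v = 34.84 m/s.

34.8 m/s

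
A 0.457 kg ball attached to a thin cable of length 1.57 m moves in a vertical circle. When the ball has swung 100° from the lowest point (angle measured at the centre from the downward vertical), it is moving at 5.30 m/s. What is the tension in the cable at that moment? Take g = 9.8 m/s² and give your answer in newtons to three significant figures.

Take the radial direction toward the centre of the circle as positive. The component of the weight along the string toward the centre is −mg cos φ (φ measured from the bottom), so Newton's second law along the string gives T − mg cos φ = m v²/r.
cos 100° = -0.1736, so T = m(v²/r + g cos φ) = 0.457 × ((5.30)²/1.57 + 9.8 × -0.1736) = 0.457 × (17.89 + (-1.702)) = 0.457 × 16.19 = 7.399 N.

7.40 N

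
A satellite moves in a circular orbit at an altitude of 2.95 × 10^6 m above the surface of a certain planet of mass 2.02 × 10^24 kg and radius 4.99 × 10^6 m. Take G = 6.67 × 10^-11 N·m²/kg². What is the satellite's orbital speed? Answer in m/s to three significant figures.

Orbital radius r = R + h = 4.99 × 10^6 + 2.95 × 10^6 = 7.940 × 10^6 m.
Gravity supplies the centripetal force: G M m / r² = m v² / r, so v = √(GM/r).
v = √(6.67 × 10^-11 × 2.02 × 10^24 / 7.940 × 10^6) = √(1.697 × 10^7) = 4119 m/s.

4120 m/s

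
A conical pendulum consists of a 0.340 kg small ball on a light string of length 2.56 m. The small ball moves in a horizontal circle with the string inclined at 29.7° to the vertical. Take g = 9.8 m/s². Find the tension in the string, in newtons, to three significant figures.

3.84 N

Vertically the bob has no acceleration, so T cosθ = mg.
T = mg/cosθ = 0.340 × 9.8 / cos 29.7° = 3.332/0.8686 = 3.836 N.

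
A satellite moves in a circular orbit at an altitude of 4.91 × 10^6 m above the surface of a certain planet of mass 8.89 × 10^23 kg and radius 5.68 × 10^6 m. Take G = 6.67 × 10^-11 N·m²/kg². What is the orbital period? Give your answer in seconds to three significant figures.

r = R + h = 5.68 × 10^6 + 4.91 × 10^6 = 1.059 × 10^7 m. Gravity provides the centripetal force: G M m / r² = m v² / r ⇒ v = √(GM/r) = 2366 m/s.
T = 2πr/v = 2π × 1.059 × 10^7 / 2366 = 28120 s.

28100 s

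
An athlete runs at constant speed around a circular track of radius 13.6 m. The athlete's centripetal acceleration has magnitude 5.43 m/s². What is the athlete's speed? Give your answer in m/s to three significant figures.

a_c = v²/r ⇒ v = √(a_c · r) = √(5.43 × 13.6) = √73.85 = 8.593 m/s.

8.59 m/s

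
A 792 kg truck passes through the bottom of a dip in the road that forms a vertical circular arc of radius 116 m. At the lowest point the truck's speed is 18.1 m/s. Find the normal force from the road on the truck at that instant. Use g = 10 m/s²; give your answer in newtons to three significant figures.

10200 N

At the lowest point, N points up (toward the centre) and the weight mg points down (away from the centre), so the net inward force is N − mg = mv²/r.
N = m(v²/r + g) = 792 × ((18.1)²/116 + 10.0) = 792 × (2.824 + 10.0) = 792 × 12.82 = 10160 N.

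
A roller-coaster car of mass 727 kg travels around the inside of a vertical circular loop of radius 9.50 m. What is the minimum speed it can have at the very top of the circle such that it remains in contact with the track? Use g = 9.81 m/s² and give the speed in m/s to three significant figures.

9.65 m/s

At the top, both weight mg and N point toward the centre: N + mg = mv²/r.
At minimum speed N → 0, so mg = mv_min²/r ⇒ v_min = √(g r) = √(9.81 × 9.50) = 9.654 m/s.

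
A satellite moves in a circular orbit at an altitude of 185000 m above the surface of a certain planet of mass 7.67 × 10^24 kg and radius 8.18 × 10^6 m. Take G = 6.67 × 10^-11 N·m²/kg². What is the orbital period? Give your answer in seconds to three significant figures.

6720 s

r = R + h = 8.18 × 10^6 + 185000 = 8.365 × 10^6 m. Gravity provides the centripetal force: G M m / r² = m v² / r ⇒ v = √(GM/r) = 7820 m/s.
T = 2πr/v = 2π × 8.365 × 10^6 / 7820 = 6721 s.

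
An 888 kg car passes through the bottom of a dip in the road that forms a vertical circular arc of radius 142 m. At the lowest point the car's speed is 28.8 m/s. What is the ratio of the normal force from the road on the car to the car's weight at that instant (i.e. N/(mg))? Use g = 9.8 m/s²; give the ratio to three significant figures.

At the bottom, N − mg = mv²/r, so N = m(v²/r + g) and N/(mg) = v²/(rg) + 1 = (28.8)²/(142 × 9.8) + 1 = 0.5960 + 1 = 1.596.

1.60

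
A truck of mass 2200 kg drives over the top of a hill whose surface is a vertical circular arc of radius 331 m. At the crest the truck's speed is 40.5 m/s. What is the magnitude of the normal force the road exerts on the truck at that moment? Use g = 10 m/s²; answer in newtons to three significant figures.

At the crest the centripetal acceleration points downward (toward the centre of the arc), so mg − N = mv²/r.
N = m(g − v²/r) = 2200 × (10.0 − (40.5)²/331) = 2200 × (10.0 − 4.955) = 2200 × 5.045 = 11100 N.

11100 N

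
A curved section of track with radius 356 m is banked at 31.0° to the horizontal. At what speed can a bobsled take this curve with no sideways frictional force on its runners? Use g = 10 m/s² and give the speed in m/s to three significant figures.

On a frictionless banked curve, N sinθ = mv²/r and N cosθ = mg, so tanθ = v²/(rg).
v = √(r g tanθ) = √(356 × 10.0 × tan 31.0°) = √(356 × 10.0 × 0.6009) = √2139 = 46.25 m/s.

46.3 m/s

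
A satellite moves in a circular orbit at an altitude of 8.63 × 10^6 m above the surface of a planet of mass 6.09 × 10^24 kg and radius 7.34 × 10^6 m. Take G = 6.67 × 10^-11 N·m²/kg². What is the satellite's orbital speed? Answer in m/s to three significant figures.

Orbital radius r = R + h = 7.34 × 10^6 + 8.63 × 10^6 = 1.597 × 10^7 m.
Gravity supplies the centripetal force: G M m / r² = m v² / r, so v = √(GM/r).
v = √(6.67 × 10^-11 × 6.09 × 10^24 / 1.597 × 10^7) = √(2.544 × 10^7) = 5043 m/s.

5040 m/s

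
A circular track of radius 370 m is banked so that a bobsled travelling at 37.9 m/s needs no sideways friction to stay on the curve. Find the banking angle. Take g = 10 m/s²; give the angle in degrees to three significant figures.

With no friction, the horizontal component of the normal force provides the centripetal force: N sinθ = mv²/r, while N cosθ = mg vertically.
Dividing: tanθ = v²/(r g) = (37.9)²/(370 × 10.0) = 1436/3700 = 0.3882.
θ = arctan(0.3882) = 21.22°.

21.2°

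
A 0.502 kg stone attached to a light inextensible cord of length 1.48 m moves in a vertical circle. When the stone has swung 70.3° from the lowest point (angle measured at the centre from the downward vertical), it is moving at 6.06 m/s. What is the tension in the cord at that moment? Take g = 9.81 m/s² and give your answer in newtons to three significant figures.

14.1 N

Take the radial direction toward the centre of the circle as positive. The component of the weight along the string toward the centre is −mg cos φ (φ measured from the bottom), so Newton's second law along the string gives T − mg cos φ = m v²/r.
cos 70.3° = 0.3371, so T = m(v²/r + g cos φ) = 0.502 × ((6.06)²/1.48 + 9.81 × 0.3371) = 0.502 × (24.81 + (3.307)) = 0.502 × 28.12 = 14.12 N.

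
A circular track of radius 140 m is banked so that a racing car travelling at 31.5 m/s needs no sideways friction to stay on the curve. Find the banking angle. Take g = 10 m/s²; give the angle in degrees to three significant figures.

35.3°

With no friction, the horizontal component of the normal force provides the centripetal force: N sinθ = mv²/r, while N cosθ = mg vertically.
Dividing: tanθ = v²/(r g) = (31.5)²/(140 × 10.0) = 992.2/1400 = 0.7088.
θ = arctan(0.7088) = 35.33°.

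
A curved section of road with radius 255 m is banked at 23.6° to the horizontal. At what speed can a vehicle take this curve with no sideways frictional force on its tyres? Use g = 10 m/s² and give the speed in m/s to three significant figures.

33.4 m/s

On a frictionless banked curve, N sinθ = mv²/r and N cosθ = mg, so tanθ = v²/(rg).
v = √(r g tanθ) = √(255 × 10.0 × tan 23.6°) = √(255 × 10.0 × 0.4369) = √1114 = 33.38 m/s.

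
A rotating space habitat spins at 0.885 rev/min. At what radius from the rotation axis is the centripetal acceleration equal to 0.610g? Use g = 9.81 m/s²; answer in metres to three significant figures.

697 m

ω = 0.885 rev/min × 2π/60 = 0.09268 rad/s.
a_c = ω²r = 0.610g ⇒ r = 0.610 × 9.81 / (0.09268)² = 5.984/0.008589 = 696.7 m.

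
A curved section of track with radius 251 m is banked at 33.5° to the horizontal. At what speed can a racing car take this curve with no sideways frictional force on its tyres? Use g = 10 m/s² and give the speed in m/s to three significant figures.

On a frictionless banked curve, N sinθ = mv²/r and N cosθ = mg, so tanθ = v²/(rg).
v = √(r g tanθ) = √(251 × 10.0 × tan 33.5°) = √(251 × 10.0 × 0.6619) = √1661 = 40.76 m/s.

40.8 m/s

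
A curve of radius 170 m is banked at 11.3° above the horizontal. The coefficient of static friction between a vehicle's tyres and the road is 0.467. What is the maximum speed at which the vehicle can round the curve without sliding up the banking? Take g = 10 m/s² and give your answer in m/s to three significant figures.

At the maximum speed, friction acts down the slope at its limiting value f = μN. Radially (horizontal, toward centre): N sinθ + μN cosθ = mv²/r. Vertically: N cosθ − μN sinθ = mg.
Dividing: v² = r g (sinθ + μcosθ)/(cosθ − μsinθ).
sinθ + μcosθ = 0.1959 + 0.467×0.9806 = 0.6539; cosθ − μsinθ = 0.9806 − 0.467×0.1959 = 0.8891.
v² = 170 × 10.0 × 0.6539/0.8891 = 1250 m²/s², so v = 35.36 m/s.

35.4 m/s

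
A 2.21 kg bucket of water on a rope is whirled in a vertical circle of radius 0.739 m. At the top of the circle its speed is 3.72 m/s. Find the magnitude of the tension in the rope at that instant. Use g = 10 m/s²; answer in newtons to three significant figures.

At the top, both T and the weight mg point inward (toward the centre), so T + mg = mv²/r.
T = m(v²/r − g) = 2.21 × ((3.72)²/0.739 − 10.0) = 2.21 × (18.73 − 10.0) = 2.21 × 8.726 = 19.28 N.

19.3 N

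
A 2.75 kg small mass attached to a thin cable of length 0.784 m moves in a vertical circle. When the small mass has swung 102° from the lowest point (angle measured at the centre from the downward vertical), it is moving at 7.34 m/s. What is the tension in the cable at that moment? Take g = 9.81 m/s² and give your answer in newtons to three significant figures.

183 N

Take the radial direction toward the centre of the circle as positive. The component of the weight along the string toward the centre is −mg cos φ (φ measured from the bottom), so Newton's second law along the string gives T − mg cos φ = m v²/r.
cos 102° = -0.2079, so T = m(v²/r + g cos φ) = 2.75 × ((7.34)²/0.784 + 9.81 × -0.2079) = 2.75 × (68.72 + (-2.040)) = 2.75 × 66.68 = 183.4 N.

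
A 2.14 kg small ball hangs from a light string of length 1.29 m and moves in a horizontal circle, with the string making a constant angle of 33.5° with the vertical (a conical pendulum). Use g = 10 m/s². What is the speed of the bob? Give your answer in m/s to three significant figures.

The radius of the circle is r = L sinθ = 1.29 × sin 33.5° = 0.7120 m.
Horizontally T sinθ = mv²/r and vertically T cosθ = mg, so tanθ = v²/(rg).
v = √(r g tanθ) = √(0.7120 × 10.0 × 0.6619) = √4.713 = 2.171 m/s.

2.17 m/s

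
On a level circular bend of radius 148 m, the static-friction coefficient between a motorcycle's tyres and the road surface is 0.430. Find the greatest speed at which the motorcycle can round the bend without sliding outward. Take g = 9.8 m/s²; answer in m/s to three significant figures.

25.0 m/s

Friction provides the centripetal force on a flat curve. At maximum speed it is at its limiting value: μ_s m g = m v²/r.
Mass cancels: v_max = √(μ_s g r) = √(0.430 × 9.8 × 148) = √623.7 = 24.97 m/s.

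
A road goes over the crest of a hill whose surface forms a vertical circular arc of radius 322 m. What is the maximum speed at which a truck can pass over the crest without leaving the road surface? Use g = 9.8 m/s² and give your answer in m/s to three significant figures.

56.2 m/s

At the crest the centre of the circle is below the truck, so the net downward (centripetal) force is mg − N = mv²/r.
The truck leaves the road when N → 0, giving v_max = √(g r) = √(9.8 × 322) = 56.17 m/s.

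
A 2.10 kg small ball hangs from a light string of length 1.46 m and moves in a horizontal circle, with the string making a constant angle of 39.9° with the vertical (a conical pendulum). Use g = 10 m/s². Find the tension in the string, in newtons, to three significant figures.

27.4 N

Vertically the bob has no acceleration, so T cosθ = mg.
T = mg/cosθ = 2.10 × 10.0 / cos 39.9° = 21.00/0.7672 = 27.37 N.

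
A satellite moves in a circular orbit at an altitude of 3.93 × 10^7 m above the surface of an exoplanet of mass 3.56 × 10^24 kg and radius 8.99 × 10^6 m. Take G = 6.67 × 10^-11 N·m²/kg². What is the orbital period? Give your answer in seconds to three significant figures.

137000 s

r = R + h = 8.99 × 10^6 + 3.93 × 10^7 = 4.829 × 10^7 m. Gravity provides the centripetal force: G M m / r² = m v² / r ⇒ v = √(GM/r) = 2217 m/s.
T = 2πr/v = 2π × 4.829 × 10^7 / 2217 = 136800 s.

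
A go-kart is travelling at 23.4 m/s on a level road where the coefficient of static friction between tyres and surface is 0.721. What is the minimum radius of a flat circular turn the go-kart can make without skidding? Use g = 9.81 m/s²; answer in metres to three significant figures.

At the limit, μ_s m g = m v²/r, so r_min = v²/(μ_s g) = (23.4)²/(0.721 × 9.81) = 547.6/7.073 = 77.42 m.

77.4 m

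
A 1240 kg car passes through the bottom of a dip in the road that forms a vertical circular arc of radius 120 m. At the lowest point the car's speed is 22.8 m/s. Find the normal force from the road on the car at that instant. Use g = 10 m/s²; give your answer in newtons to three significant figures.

17800 N

At the lowest point, N points up (toward the centre) and the weight mg points down (away from the centre), so the net inward force is N − mg = mv²/r.
N = m(v²/r + g) = 1240 × ((22.8)²/120 + 10.0) = 1240 × (4.332 + 10.0) = 1240 × 14.33 = 17770 N.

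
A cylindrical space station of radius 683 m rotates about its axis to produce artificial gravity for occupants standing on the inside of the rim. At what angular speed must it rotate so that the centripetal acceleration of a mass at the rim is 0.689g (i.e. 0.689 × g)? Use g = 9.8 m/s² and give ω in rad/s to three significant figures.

0.0994 rad/s

Centripetal acceleration a_c = ω²r. Setting ω²r = 0.689g:
ω = √(0.689g / r) = √(0.689 × 9.8 / 683) = √0.009886 = 0.09943 rad/s.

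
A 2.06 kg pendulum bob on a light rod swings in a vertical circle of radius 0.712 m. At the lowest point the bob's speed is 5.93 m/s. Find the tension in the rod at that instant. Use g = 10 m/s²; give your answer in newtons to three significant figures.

122 N

At the lowest point, T points up (toward the centre) and the weight mg points down (away from the centre), so the net inward force is T − mg = mv²/r.
T = m(v²/r + g) = 2.06 × ((5.93)²/0.712 + 10.0) = 2.06 × (49.39 + 10.0) = 2.06 × 59.39 = 122.3 N.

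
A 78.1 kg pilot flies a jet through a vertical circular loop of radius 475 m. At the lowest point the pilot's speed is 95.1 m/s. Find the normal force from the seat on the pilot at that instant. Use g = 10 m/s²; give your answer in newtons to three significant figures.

2270 N

At the lowest point, N points up (toward the centre) and the weight mg points down (away from the centre), so the net inward force is N − mg = mv²/r.
N = m(v²/r + g) = 78.1 × ((95.1)²/475 + 10.0) = 78.1 × (19.04 + 10.0) = 78.1 × 29.04 = 2268 N.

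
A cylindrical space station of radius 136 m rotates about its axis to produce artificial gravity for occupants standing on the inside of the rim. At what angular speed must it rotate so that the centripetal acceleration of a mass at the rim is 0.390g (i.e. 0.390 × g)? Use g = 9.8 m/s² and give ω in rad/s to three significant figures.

0.168 rad/s

Centripetal acceleration a_c = ω²r. Setting ω²r = 0.390g:
ω = √(0.390g / r) = √(0.390 × 9.8 / 136) = √0.02810 = 0.1676 rad/s.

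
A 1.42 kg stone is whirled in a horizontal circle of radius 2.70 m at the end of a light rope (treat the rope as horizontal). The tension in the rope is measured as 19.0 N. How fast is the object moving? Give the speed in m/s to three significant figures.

6.01 m/s

T = m v²/r ⇒ v = √(T r / m) = √(19.0 × 2.70 / 1.42) = √36.13 = 6.011 m/s.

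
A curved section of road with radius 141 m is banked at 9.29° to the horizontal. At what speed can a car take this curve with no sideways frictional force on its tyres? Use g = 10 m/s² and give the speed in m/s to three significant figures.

On a frictionless banked curve, N sinθ = mv²/r and N cosθ = mg, so tanθ = v²/(rg).
v = √(r g tanθ) = √(141 × 10.0 × tan 9.29°) = √(141 × 10.0 × 0.1636) = √230.6 = 15.19 m/s.

15.2 m/s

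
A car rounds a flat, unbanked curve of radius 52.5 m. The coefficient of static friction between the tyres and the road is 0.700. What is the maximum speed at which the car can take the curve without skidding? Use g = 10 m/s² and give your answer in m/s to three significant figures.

The only inward force on a level bend is static friction, so at the limit f_s = μ_s N = μ_s m g = m v²/r.
Mass cancels: v_max = √(μ_s g r) = √(0.700 × 10.0 × 52.5) = √367.5 = 19.17 m/s.

19.2 m/s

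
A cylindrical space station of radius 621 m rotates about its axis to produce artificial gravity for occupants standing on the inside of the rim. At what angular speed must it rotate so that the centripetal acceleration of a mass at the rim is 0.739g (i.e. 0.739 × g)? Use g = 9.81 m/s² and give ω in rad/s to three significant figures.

0.108 rad/s

Centripetal acceleration a_c = ω²r. Setting ω²r = 0.739g:
ω = √(0.739g / r) = √(0.739 × 9.81 / 621) = √0.01167 = 0.1080 rad/s.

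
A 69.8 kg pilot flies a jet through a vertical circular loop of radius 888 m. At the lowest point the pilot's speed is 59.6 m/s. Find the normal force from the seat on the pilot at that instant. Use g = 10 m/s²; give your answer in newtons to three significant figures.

At the lowest point, N points up (toward the centre) and the weight mg points down (away from the centre), so the net inward force is N − mg = mv²/r.
N = m(v²/r + g) = 69.8 × ((59.6)²/888 + 10.0) = 69.8 × (4.000 + 10.0) = 69.8 × 14.00 = 977.2 N.

977 N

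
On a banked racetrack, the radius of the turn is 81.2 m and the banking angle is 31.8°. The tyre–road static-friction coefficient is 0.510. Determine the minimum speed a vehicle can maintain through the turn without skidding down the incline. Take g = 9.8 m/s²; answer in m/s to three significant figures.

At the minimum speed, friction acts up the slope at its limiting value f = μN. Radially (horizontal, toward centre): N sinθ − μN cosθ = mv²/r. Vertically: N cosθ + μN sinθ = mg.
Dividing: v² = r g (sinθ − μcosθ)/(cosθ + μsinθ).
sinθ − μcosθ = 0.5270 − 0.510×0.8499 = 0.09351; cosθ + μsinθ = 0.8499 + 0.510×0.5270 = 1.119.
v² = 81.2 × 9.8 × 0.09351/1.119 = 66.52 m²/s², so v = 8.156 m/s.

8.16 m/s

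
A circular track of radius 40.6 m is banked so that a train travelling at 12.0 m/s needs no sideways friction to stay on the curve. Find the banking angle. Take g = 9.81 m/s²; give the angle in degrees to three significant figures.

19.9°

For a frictionless banked turn: horizontally N sinθ = mv²/r and vertically N cosθ = mg.
Dividing: tanθ = v²/(r g) = (12.0)²/(40.6 × 9.81) = 144.0/398.3 = 0.3615.
θ = arctan(0.3615) = 19.88°.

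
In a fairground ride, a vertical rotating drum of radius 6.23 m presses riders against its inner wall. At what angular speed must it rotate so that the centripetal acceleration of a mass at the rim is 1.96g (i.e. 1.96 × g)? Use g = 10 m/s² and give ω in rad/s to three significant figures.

Centripetal acceleration a_c = ω²r. Setting ω²r = 1.96g:
ω = √(1.96g / r) = √(1.96 × 10.0 / 6.23) = √3.146 = 1.774 rad/s.

1.77 rad/s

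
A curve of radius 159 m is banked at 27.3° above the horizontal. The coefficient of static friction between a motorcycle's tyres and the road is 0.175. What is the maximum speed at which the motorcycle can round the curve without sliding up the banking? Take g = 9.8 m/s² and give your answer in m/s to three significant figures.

34.4 m/s

At the maximum speed, friction acts down the slope at its limiting value f = μN. Radially (horizontal, toward centre): N sinθ + μN cosθ = mv²/r. Vertically: N cosθ − μN sinθ = mg.
Dividing: v² = r g (sinθ + μcosθ)/(cosθ − μsinθ).
sinθ + μcosθ = 0.4586 + 0.175×0.8886 = 0.6142; cosθ − μsinθ = 0.8886 − 0.175×0.4586 = 0.8084.
v² = 159 × 9.8 × 0.6142/0.8084 = 1184 m²/s², so v = 34.41 m/s.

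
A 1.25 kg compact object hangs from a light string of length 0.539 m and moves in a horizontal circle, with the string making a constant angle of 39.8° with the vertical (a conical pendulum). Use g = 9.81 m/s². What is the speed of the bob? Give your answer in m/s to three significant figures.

1.68 m/s

The radius of the circle is r = L sinθ = 0.539 × sin 39.8° = 0.3450 m.
Horizontally T sinθ = mv²/r and vertically T cosθ = mg, so tanθ = v²/(rg).
v = √(r g tanθ) = √(0.3450 × 9.81 × 0.8332) = √2.820 = 1.679 m/s.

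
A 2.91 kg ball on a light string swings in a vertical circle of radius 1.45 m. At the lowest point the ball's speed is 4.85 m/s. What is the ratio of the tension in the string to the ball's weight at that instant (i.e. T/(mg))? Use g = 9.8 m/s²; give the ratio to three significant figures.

2.66

At the bottom, T − mg = mv²/r, so T = m(v²/r + g) and T/(mg) = v²/(rg) + 1 = (4.85)²/(1.45 × 9.8) + 1 = 1.655 + 1 = 2.655.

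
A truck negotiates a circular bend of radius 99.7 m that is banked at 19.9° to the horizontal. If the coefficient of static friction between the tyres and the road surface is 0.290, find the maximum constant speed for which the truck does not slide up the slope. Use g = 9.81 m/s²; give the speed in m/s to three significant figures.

26.7 m/s

At the maximum speed, friction acts down the slope at its limiting value f = μN. Radially (horizontal, toward centre): N sinθ + μN cosθ = mv²/r. Vertically: N cosθ − μN sinθ = mg.
Dividing: v² = r g (sinθ + μcosθ)/(cosθ − μsinθ).
sinθ + μcosθ = 0.3404 + 0.290×0.9403 = 0.6131; cosθ − μsinθ = 0.9403 − 0.290×0.3404 = 0.8416.
v² = 99.7 × 9.81 × 0.6131/0.8416 = 712.5 m²/s², so v = 26.69 m/s.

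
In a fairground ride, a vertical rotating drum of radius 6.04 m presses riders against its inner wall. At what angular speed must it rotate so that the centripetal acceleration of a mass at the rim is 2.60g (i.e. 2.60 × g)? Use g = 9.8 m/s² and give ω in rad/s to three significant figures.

Centripetal acceleration a_c = ω²r. Setting ω²r = 2.60g:
ω = √(2.60g / r) = √(2.60 × 9.8 / 6.04) = √4.219 = 2.054 rad/s.

2.05 rad/s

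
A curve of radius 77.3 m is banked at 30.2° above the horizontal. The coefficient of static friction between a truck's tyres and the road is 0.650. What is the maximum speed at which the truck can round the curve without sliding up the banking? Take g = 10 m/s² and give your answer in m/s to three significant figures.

39.1 m/s

At the maximum speed, friction acts down the slope at its limiting value f = μN. Radially (horizontal, toward centre): N sinθ + μN cosθ = mv²/r. Vertically: N cosθ − μN sinθ = mg.
Dividing: v² = r g (sinθ + μcosθ)/(cosθ − μsinθ).
sinθ + μcosθ = 0.5030 + 0.650×0.8643 = 1.065; cosθ − μsinθ = 0.8643 − 0.650×0.5030 = 0.5373.
v² = 77.3 × 10.0 × 1.065/0.5373 = 1532 m²/s², so v = 39.14 m/s.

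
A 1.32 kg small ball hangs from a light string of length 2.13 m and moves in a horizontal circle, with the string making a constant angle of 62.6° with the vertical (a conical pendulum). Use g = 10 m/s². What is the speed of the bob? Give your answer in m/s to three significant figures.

The radius of the circle is r = L sinθ = 2.13 × sin 62.6° = 1.891 m.
Horizontally T sinθ = mv²/r and vertically T cosθ = mg, so tanθ = v²/(rg).
v = √(r g tanθ) = √(1.891 × 10.0 × 1.929) = √36.48 = 6.040 m/s.

6.04 m/s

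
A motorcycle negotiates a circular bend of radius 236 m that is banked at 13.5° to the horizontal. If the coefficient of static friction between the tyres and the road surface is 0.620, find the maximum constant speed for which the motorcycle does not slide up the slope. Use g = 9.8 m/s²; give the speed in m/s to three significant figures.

48.3 m/s

At the maximum speed, friction acts down the slope at its limiting value f = μN. Radially (horizontal, toward centre): N sinθ + μN cosθ = mv²/r. Vertically: N cosθ − μN sinθ = mg.
Dividing: v² = r g (sinθ + μcosθ)/(cosθ − μsinθ).
sinθ + μcosθ = 0.2334 + 0.620×0.9724 = 0.8363; cosθ − μsinθ = 0.9724 − 0.620×0.2334 = 0.8276.
v² = 236 × 9.8 × 0.8363/0.8276 = 2337 m²/s², so v = 48.34 m/s.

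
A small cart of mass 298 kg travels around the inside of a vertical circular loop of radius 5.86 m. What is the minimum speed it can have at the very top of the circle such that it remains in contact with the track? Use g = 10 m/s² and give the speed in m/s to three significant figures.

7.66 m/s

At the top, both weight mg and N point toward the centre: N + mg = mv²/r.
At minimum speed N → 0, so mg = mv_min²/r ⇒ v_min = √(g r) = √(10.0 × 5.86) = 7.655 m/s.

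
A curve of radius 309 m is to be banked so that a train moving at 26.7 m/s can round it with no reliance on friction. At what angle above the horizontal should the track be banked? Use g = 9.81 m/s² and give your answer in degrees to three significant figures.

With no friction, the horizontal component of the normal force provides the centripetal force: N sinθ = mv²/r, while N cosθ = mg vertically.
Dividing: tanθ = v²/(r g) = (26.7)²/(309 × 9.81) = 712.9/3031 = 0.2352.
θ = arctan(0.2352) = 13.23°.

13.2°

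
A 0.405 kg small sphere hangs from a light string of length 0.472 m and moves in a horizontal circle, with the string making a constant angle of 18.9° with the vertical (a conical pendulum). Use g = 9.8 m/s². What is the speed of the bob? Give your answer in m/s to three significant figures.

The radius of the circle is r = L sinθ = 0.472 × sin 18.9° = 0.1529 m.
Horizontally T sinθ = mv²/r and vertically T cosθ = mg, so tanθ = v²/(rg).
v = √(r g tanθ) = √(0.1529 × 9.8 × 0.3424) = √0.5130 = 0.7162 m/s.

0.716 m/s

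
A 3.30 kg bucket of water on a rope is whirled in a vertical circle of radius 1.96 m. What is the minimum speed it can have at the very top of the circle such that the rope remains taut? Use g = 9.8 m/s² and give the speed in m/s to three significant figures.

At the highest point the centre is directly below, so both the weight and T act inward: T + mg = mv²/r.
At minimum speed T → 0, so mg = mv_min²/r ⇒ v_min = √(g r) = √(9.8 × 1.96) = 4.383 m/s.

4.38 m/s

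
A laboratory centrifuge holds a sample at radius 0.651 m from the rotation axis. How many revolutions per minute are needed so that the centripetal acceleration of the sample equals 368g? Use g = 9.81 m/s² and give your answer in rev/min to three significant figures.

Require ω²r = 368g, so ω = √(368 × 9.81/0.651) = 74.47 rad/s.
In rev/min: ω × 60/(2π) = 74.47 × 60/(2π) = 711.1 rev/min.

711 rev/min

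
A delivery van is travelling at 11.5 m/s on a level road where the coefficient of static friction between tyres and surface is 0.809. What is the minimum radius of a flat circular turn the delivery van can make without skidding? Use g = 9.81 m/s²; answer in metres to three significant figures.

At the limit, μ_s m g = m v²/r, so r_min = v²/(μ_s g) = (11.5)²/(0.809 × 9.81) = 132.2/7.936 = 16.66 m.

16.7 m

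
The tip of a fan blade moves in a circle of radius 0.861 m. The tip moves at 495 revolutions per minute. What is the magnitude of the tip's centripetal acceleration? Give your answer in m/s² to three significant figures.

ω = 495 rev/min × 2π/60 = 51.84 rad/s, so v = ωr = 51.84 × 0.861 = 44.63 m/s.
a_c = v²/r = (44.63)²/0.861 = 1992/0.861 = 2314 m/s².

2310 m/s²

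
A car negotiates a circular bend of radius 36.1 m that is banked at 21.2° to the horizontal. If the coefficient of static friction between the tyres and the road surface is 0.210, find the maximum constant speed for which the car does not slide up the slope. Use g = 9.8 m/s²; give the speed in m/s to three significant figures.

At the maximum speed, friction acts down the slope at its limiting value f = μN. Radially (horizontal, toward centre): N sinθ + μN cosθ = mv²/r. Vertically: N cosθ − μN sinθ = mg.
Dividing: v² = r g (sinθ + μcosθ)/(cosθ − μsinθ).
sinθ + μcosθ = 0.3616 + 0.210×0.9323 = 0.5574; cosθ − μsinθ = 0.9323 − 0.210×0.3616 = 0.8564.
v² = 36.1 × 9.8 × 0.5574/0.8564 = 230.3 m²/s², so v = 15.17 m/s.

15.2 m/s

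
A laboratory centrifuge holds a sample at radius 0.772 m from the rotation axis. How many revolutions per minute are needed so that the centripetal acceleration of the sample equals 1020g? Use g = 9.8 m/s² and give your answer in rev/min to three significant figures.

Require ω²r = 1020g, so ω = √(1020 × 9.8/0.772) = 113.8 rad/s.
In rev/min: ω × 60/(2π) = 113.8 × 60/(2π) = 1087 rev/min.

1090 rev/min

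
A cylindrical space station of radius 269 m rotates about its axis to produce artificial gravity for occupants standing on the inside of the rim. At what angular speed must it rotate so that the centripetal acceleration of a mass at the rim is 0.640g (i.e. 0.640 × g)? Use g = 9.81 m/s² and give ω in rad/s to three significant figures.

Centripetal acceleration a_c = ω²r. Setting ω²r = 0.640g:
ω = √(0.640g / r) = √(0.640 × 9.81 / 269) = √0.02334 = 0.1528 rad/s.

0.153 rad/s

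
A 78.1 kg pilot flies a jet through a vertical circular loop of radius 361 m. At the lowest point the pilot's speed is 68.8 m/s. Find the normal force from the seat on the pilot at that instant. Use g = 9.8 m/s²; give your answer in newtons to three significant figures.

At the lowest point, N points up (toward the centre) and the weight mg points down (away from the centre), so the net inward force is N − mg = mv²/r.
N = m(v²/r + g) = 78.1 × ((68.8)²/361 + 9.8) = 78.1 × (13.11 + 9.8) = 78.1 × 22.91 = 1789 N.

1790 N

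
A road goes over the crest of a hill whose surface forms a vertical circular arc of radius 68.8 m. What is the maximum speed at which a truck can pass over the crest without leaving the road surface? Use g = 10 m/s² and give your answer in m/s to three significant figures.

At the crest the centre of the circle is below the truck, so the net downward (centripetal) force is mg − N = mv²/r.
The truck leaves the road when N → 0, giving v_max = √(g r) = √(10.0 × 68.8) = 26.23 m/s.

26.2 m/s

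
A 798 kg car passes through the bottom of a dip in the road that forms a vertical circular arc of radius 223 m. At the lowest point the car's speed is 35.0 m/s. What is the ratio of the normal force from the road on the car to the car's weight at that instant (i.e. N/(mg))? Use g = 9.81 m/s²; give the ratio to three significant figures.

1.56

At the bottom, N − mg = mv²/r, so N = m(v²/r + g) and N/(mg) = v²/(rg) + 1 = (35.0)²/(223 × 9.81) + 1 = 0.5600 + 1 = 1.560.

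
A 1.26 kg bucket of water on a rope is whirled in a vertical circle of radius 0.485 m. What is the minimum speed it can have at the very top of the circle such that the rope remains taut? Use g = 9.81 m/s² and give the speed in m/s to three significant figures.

2.18 m/s

At the top, both weight mg and T point toward the centre: T + mg = mv²/r.
At minimum speed T → 0, so mg = mv_min²/r ⇒ v_min = √(g r) = √(9.81 × 0.485) = 2.181 m/s.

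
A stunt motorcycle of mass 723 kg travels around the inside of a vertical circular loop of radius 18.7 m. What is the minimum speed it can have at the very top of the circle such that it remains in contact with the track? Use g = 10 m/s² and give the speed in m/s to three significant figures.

13.7 m/s

At the top, both weight mg and N point toward the centre: N + mg = mv²/r.
At minimum speed N → 0, so mg = mv_min²/r ⇒ v_min = √(g r) = √(10.0 × 18.7) = 13.67 m/s.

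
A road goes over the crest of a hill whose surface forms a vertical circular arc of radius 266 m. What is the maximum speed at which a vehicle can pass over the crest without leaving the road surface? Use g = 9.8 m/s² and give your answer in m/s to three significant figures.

51.1 m/s

At the crest the centre of the circle is below the vehicle, so the net downward (centripetal) force is mg − N = mv²/r.
The vehicle leaves the road when N → 0, giving v_max = √(g r) = √(9.8 × 266) = 51.06 m/s.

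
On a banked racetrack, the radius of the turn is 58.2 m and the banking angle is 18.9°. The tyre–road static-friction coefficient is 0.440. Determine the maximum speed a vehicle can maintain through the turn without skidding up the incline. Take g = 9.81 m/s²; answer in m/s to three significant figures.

22.9 m/s

At the maximum speed, friction acts down the slope at its limiting value f = μN. Radially (horizontal, toward centre): N sinθ + μN cosθ = mv²/r. Vertically: N cosθ − μN sinθ = mg.
Dividing: v² = r g (sinθ + μcosθ)/(cosθ − μsinθ).
sinθ + μcosθ = 0.3239 + 0.440×0.9461 = 0.7402; cosθ − μsinθ = 0.9461 − 0.440×0.3239 = 0.8036.
v² = 58.2 × 9.81 × 0.7402/0.8036 = 525.9 m²/s², so v = 22.93 m/s.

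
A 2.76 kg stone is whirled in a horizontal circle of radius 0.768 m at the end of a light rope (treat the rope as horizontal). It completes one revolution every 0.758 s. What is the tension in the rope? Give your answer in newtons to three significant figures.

146 N

v = 2πr/T = 2π × 0.768/0.758 = 6.366 m/s.
The tension is the only horizontal force, so it supplies the full centripetal force: T = m v²/r = 2.76 × (6.366)²/0.768 = 2.76 × 40.53/0.768 = 145.6 N.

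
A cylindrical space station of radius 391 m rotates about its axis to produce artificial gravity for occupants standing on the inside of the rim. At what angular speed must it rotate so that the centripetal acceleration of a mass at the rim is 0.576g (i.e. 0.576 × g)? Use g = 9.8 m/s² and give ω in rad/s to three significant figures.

0.120 rad/s

Centripetal acceleration a_c = ω²r. Setting ω²r = 0.576g:
ω = √(0.576g / r) = √(0.576 × 9.8 / 391) = √0.01444 = 0.1202 rad/s.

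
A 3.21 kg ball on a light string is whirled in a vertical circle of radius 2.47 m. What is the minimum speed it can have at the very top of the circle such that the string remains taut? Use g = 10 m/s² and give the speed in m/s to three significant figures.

4.97 m/s

At the highest point the centre is directly below, so both the weight and T act inward: T + mg = mv²/r.
At minimum speed T → 0, so mg = mv_min²/r ⇒ v_min = √(g r) = √(10.0 × 2.47) = 4.970 m/s.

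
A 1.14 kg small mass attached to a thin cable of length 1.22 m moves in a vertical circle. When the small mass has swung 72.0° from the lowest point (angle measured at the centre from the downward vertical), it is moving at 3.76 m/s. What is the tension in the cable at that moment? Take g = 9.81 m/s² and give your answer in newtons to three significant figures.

16.7 N

Take the radial direction toward the centre of the circle as positive. The component of the weight along the string toward the centre is −mg cos φ (φ measured from the bottom), so Newton's second law along the string gives T − mg cos φ = m v²/r.
cos 72.0° = 0.3090, so T = m(v²/r + g cos φ) = 1.14 × ((3.76)²/1.22 + 9.81 × 0.3090) = 1.14 × (11.59 + (3.031)) = 1.14 × 14.62 = 16.67 N.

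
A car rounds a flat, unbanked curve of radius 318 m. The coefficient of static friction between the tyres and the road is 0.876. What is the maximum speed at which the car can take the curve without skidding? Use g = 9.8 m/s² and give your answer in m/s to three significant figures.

52.2 m/s

The only inward force on a level bend is static friction, so at the limit f_s = μ_s N = μ_s m g = m v²/r.
Mass cancels: v_max = √(μ_s g r) = √(0.876 × 9.8 × 318) = √2730 = 52.25 m/s.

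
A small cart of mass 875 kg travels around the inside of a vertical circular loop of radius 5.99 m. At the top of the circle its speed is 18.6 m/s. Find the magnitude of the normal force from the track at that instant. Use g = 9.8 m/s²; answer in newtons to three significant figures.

42000 N

At the top, both N and the weight mg point inward (toward the centre), so N + mg = mv²/r.
N = m(v²/r − g) = 875 × ((18.6)²/5.99 − 9.8) = 875 × (57.76 − 9.8) = 875 × 47.96 = 41960 N.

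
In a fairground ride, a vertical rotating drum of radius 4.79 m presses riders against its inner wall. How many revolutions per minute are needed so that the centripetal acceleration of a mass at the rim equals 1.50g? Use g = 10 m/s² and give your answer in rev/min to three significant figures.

Require ω²r = 1.50g, so ω = √(1.50 × 10.0/4.79) = 1.770 rad/s.
In rev/min: ω × 60/(2π) = 1.770 × 60/(2π) = 16.90 rev/min.

16.9 rev/min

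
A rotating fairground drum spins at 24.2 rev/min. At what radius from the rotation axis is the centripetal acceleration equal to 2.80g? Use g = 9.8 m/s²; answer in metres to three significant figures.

4.27 m

ω = 24.2 rev/min × 2π/60 = 2.534 rad/s.
a_c = ω²r = 2.80g ⇒ r = 2.80 × 9.8 / (2.534)² = 27.44/6.422 = 4.273 m.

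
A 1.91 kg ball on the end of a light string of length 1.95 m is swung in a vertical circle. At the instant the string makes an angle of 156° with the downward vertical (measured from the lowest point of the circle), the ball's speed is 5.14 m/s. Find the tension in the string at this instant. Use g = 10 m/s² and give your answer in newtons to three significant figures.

8.43 N

Take the radial direction toward the centre of the circle as positive. The component of the weight along the string toward the centre is −mg cos φ (φ measured from the bottom), so Newton's second law along the string gives T − mg cos φ = m v²/r.
cos 156° = -0.9135, so T = m(v²/r + g cos φ) = 1.91 × ((5.14)²/1.95 + 10.0 × -0.9135) = 1.91 × (13.55 + (-9.135)) = 1.91 × 4.413 = 8.429 N.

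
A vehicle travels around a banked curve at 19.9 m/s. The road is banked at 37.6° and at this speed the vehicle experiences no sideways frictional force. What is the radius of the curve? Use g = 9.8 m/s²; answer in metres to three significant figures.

52.5 m

Frictionless banking: tanθ = v²/(rg), so r = v²/(g tanθ).
r = (19.9)²/(9.8 × tan 37.6°) = 396.0/(9.8 × 0.7701) = 396.0/7.547 = 52.47 m.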